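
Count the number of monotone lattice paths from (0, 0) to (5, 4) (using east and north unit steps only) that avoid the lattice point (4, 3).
Number of paths = 56

Total paths from (0, 0) to (5, 4): C(9, 5) = 126. Paths through (4, 3): (paths (0, 0) → (4, 3)) × (paths (4, 3) → (5, 4)) = C(7, 4) · C(2, 1) = 35 · 2 = 70. Avoidance count = 126 − 70 = 56.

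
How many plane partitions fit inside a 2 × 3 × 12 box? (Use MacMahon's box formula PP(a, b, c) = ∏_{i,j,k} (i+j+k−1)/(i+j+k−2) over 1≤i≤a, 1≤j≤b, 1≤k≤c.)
PP(2, 3, 12) = 63700

Evaluate the triple product over i = 1..2, j = 1..3, k = 1..12. The factors are (2/1) · (3/2) · (4/3) · (5/4) · (6/5) · (7/6) · (8/7) · (9/8) · … (72 factors total). The numerators and denominators telescope so the product is an integer; carrying out the multiplication exactly gives PP(2, 3, 12) = 63700.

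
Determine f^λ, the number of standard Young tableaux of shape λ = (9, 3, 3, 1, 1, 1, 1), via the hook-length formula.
# SYT of shape (9, 3, 3, 1, 1, 1, 1) = 7759752

Hook-length formula: f^λ = n! / Π hook(c), product over all cells c of the Young diagram. For λ = (9, 3, 3, 1, 1, 1, 1), n = 19 boxes. Hook lengths by row (left-to-right, top-to-bottom): [15, 10, 9, 6, 5, 4, 3, 2, 1]; [8, 3, 2]; [7, 2, 1]; [4]; [3]; [2]; [1]. Product of hooks = 15676416000. So f^λ = 19! / 15676416000 = 121645100408832000 / 15676416000 = 7759752.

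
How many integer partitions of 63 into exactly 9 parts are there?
p(63, 9 parts) = 71362

Partitions of n into exactly k parts are in bijection with partitions of n − k into at most k parts (subtract 1 from each part). So p(63, exactly 9) = p(54, parts ≤ 9). Computing via the recurrence p(m, j) = p(m, j−1) + p(m−j, j) gives 71362.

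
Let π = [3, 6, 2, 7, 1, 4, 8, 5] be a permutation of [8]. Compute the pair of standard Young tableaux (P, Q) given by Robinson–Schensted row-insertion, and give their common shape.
P = [1, 4, 5, 8] / [2, 6, 7] / [3];  Q = [1, 2, 4, 7] / [3, 6, 8] / [5];  common shape = (4, 3, 1)

Row-insert the values π_1, π_2, … into P one at a time, bumping the leftmost entry strictly greater than the inserted value down to the next row. The recording tableau Q records, in position (i, j), the step at which that cell was added to P.
  Insert 3 (step 1): P = [3];  Q = [1]
  Insert 6 (step 2): P = [3, 6];  Q = [1, 2]
  Insert 2 (step 3): P = [2, 6] / [3];  Q = [1, 2] / [3]
  Insert 7 (step 4): P = [2, 6, 7] / [3];  Q = [1, 2, 4] / [3]
  Insert 1 (step 5): P = [1, 6, 7] / [2] / [3];  Q = [1, 2, 4] / [3] / [5]
  Insert 4 (step 6): P = [1, 4, 7] / [2, 6] / [3];  Q = [1, 2, 4] / [3, 6] / [5]
  Insert 8 (step 7): P = [1, 4, 7, 8] / [2, 6] / [3];  Q = [1, 2, 4, 7] / [3, 6] / [5]
  Insert 5 (step 8): P = [1, 4, 5, 8] / [2, 6, 7] / [3];  Q = [1, 2, 4, 7] / [3, 6, 8] / [5]
Final shape: (4, 3, 1).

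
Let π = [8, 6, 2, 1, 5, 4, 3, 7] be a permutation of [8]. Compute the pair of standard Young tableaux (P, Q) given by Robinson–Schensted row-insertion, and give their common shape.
P = [1, 3, 7] / [2, 4] / [5] / [6] / [8];  Q = [1, 5, 8] / [2, 6] / [3] / [4] / [7];  common shape = (3, 2, 1, 1, 1)

Row-insert the values π_1, π_2, … into P one at a time, bumping the leftmost entry strictly greater than the inserted value down to the next row. The recording tableau Q records, in position (i, j), the step at which that cell was added to P.
  Insert 8 (step 1): P = [8];  Q = [1]
  Insert 6 (step 2): P = [6] / [8];  Q = [1] / [2]
  Insert 2 (step 3): P = [2] / [6] / [8];  Q = [1] / [2] / [3]
  Insert 1 (step 4): P = [1] / [2] / [6] / [8];  Q = [1] / [2] / [3] / [4]
  Insert 5 (step 5): P = [1, 5] / [2] / [6] / [8];  Q = [1, 5] / [2] / [3] / [4]
  Insert 4 (step 6): P = [1, 4] / [2, 5] / [6] / [8];  Q = [1, 5] / [2, 6] / [3] / [4]
  Insert 3 (step 7): P = [1, 3] / [2, 4] / [5] / [6] / [8];  Q = [1, 5] / [2, 6] / [3] / [4] / [7]
  Insert 7 (step 8): P = [1, 3, 7] / [2, 4] / [5] / [6] / [8];  Q = [1, 5, 8] / [2, 6] / [3] / [4] / [7]
Final shape: (3, 2, 1, 1, 1).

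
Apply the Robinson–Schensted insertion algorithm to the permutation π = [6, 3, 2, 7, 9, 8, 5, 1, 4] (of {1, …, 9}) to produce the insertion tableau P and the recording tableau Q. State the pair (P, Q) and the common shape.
P = [1, 4, 8] / [2, 5] / [3, 7] / [6, 9];  Q = [1, 4, 5] / [2, 6] / [3, 7] / [8, 9];  common shape = (3, 2, 2, 2)

Row-insert the values π_1, π_2, … into P one at a time, bumping the leftmost entry strictly greater than the inserted value down to the next row. The recording tableau Q records, in position (i, j), the step at which that cell was added to P.
  Insert 6 (step 1): P = [6];  Q = [1]
  Insert 3 (step 2): P = [3] / [6];  Q = [1] / [2]
  Insert 2 (step 3): P = [2] / [3] / [6];  Q = [1] / [2] / [3]
  Insert 7 (step 4): P = [2, 7] / [3] / [6];  Q = [1, 4] / [2] / [3]
  Insert 9 (step 5): P = [2, 7, 9] / [3] / [6];  Q = [1, 4, 5] / [2] / [3]
  Insert 8 (step 6): P = [2, 7, 8] / [3, 9] / [6];  Q = [1, 4, 5] / [2, 6] / [3]
  Insert 5 (step 7): P = [2, 5, 8] / [3, 7] / [6, 9];  Q = [1, 4, 5] / [2, 6] / [3, 7]
  Insert 1 (step 8): P = [1, 5, 8] / [2, 7] / [3, 9] / [6];  Q = [1, 4, 5] / [2, 6] / [3, 7] / [8]
  Insert 4 (step 9): P = [1, 4, 8] / [2, 5] / [3, 7] / [6, 9];  Q = [1, 4, 5] / [2, 6] / [3, 7] / [8, 9]
Final shape: (3, 2, 2, 2).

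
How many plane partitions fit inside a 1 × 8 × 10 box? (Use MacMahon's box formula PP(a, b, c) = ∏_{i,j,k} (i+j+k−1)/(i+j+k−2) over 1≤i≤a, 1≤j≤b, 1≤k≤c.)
PP(1, 8, 10) = 43758

Evaluate the triple product over i = 1..1, j = 1..8, k = 1..10. The factors are (2/1) · (3/2) · (4/3) · (5/4) · (6/5) · (7/6) · (8/7) · (9/8) · … (80 factors total). The numerators and denominators telescope so the product is an integer; carrying out the multiplication exactly gives PP(1, 8, 10) = 43758.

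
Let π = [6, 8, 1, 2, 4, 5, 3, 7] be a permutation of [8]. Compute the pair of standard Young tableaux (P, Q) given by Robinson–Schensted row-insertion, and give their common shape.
P = [1, 2, 3, 5, 7] / [4, 8] / [6];  Q = [1, 2, 5, 6, 8] / [3, 4] / [7];  common shape = (5, 2, 1)

Row-insert the values π_1, π_2, … into P one at a time, bumping the leftmost entry strictly greater than the inserted value down to the next row. The recording tableau Q records, in position (i, j), the step at which that cell was added to P.
  Insert 6 (step 1): P = [6];  Q = [1]
  Insert 8 (step 2): P = [6, 8];  Q = [1, 2]
  Insert 1 (step 3): P = [1, 8] / [6];  Q = [1, 2] / [3]
  Insert 2 (step 4): P = [1, 2] / [6, 8];  Q = [1, 2] / [3, 4]
  Insert 4 (step 5): P = [1, 2, 4] / [6, 8];  Q = [1, 2, 5] / [3, 4]
  Insert 5 (step 6): P = [1, 2, 4, 5] / [6, 8];  Q = [1, 2, 5, 6] / [3, 4]
  Insert 3 (step 7): P = [1, 2, 3, 5] / [4, 8] / [6];  Q = [1, 2, 5, 6] / [3, 4] / [7]
  Insert 7 (step 8): P = [1, 2, 3, 5, 7] / [4, 8] / [6];  Q = [1, 2, 5, 6, 8] / [3, 4] / [7]
Final shape: (5, 2, 1).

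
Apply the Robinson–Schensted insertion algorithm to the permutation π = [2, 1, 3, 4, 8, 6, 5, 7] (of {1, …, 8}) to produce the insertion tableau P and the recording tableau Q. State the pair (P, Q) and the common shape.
P = [1, 3, 4, 5, 7] / [2, 6] / [8];  Q = [1, 3, 4, 5, 8] / [2, 6] / [7];  common shape = (5, 2, 1)

Row-insert the values π_1, π_2, … into P one at a time, bumping the leftmost entry strictly greater than the inserted value down to the next row. The recording tableau Q records, in position (i, j), the step at which that cell was added to P.
  Insert 2 (step 1): P = [2];  Q = [1]
  Insert 1 (step 2): P = [1] / [2];  Q = [1] / [2]
  Insert 3 (step 3): P = [1, 3] / [2];  Q = [1, 3] / [2]
  Insert 4 (step 4): P = [1, 3, 4] / [2];  Q = [1, 3, 4] / [2]
  Insert 8 (step 5): P = [1, 3, 4, 8] / [2];  Q = [1, 3, 4, 5] / [2]
  Insert 6 (step 6): P = [1, 3, 4, 6] / [2, 8];  Q = [1, 3, 4, 5] / [2, 6]
  Insert 5 (step 7): P = [1, 3, 4, 5] / [2, 6] / [8];  Q = [1, 3, 4, 5] / [2, 6] / [7]
  Insert 7 (step 8): P = [1, 3, 4, 5, 7] / [2, 6] / [8];  Q = [1, 3, 4, 5, 8] / [2, 6] / [7]
Final shape: (5, 2, 1).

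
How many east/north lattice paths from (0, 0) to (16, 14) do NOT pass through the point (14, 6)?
Number of paths = 143678475

Total paths from (0, 0) to (16, 14): C(30, 16) = 145422675. Paths through (14, 6): (paths (0, 0) → (14, 6)) × (paths (14, 6) → (16, 14)) = C(20, 14) · C(10, 2) = 38760 · 45 = 1744200. Avoidance count = 145422675 − 1744200 = 143678475.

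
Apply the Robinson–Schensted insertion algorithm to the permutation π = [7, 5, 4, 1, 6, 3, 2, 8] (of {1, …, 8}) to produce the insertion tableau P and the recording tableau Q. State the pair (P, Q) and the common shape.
P = [1, 2, 8] / [3, 6] / [4] / [5] / [7];  Q = [1, 5, 8] / [2, 6] / [3] / [4] / [7];  common shape = (3, 2, 1, 1, 1)

Row-insert the values π_1, π_2, … into P one at a time, bumping the leftmost entry strictly greater than the inserted value down to the next row. The recording tableau Q records, in position (i, j), the step at which that cell was added to P.
  Insert 7 (step 1): P = [7];  Q = [1]
  Insert 5 (step 2): P = [5] / [7];  Q = [1] / [2]
  Insert 4 (step 3): P = [4] / [5] / [7];  Q = [1] / [2] / [3]
  Insert 1 (step 4): P = [1] / [4] / [5] / [7];  Q = [1] / [2] / [3] / [4]
  Insert 6 (step 5): P = [1, 6] / [4] / [5] / [7];  Q = [1, 5] / [2] / [3] / [4]
  Insert 3 (step 6): P = [1, 3] / [4, 6] / [5] / [7];  Q = [1, 5] / [2, 6] / [3] / [4]
  Insert 2 (step 7): P = [1, 2] / [3, 6] / [4] / [5] / [7];  Q = [1, 5] / [2, 6] / [3] / [4] / [7]
  Insert 8 (step 8): P = [1, 2, 8] / [3, 6] / [4] / [5] / [7];  Q = [1, 5, 8] / [2, 6] / [3] / [4] / [7]
Final shape: (3, 2, 1, 1, 1).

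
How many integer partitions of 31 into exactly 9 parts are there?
p(31, 9 parts) = 732

Partitions of n into exactly k parts are in bijection with partitions of n − k into at most k parts (subtract 1 from each part). So p(31, exactly 9) = p(22, parts ≤ 9). Computing via the recurrence p(m, j) = p(m, j−1) + p(m−j, j) gives 732.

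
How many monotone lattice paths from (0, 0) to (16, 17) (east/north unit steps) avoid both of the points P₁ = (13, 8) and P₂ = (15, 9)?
Number of paths = 1115762004

Inclusion–exclusion. Total paths: C(33, 16) = 1166803110. Through P₁: C(21, 13)·C(12, 3) = 44767800. Through P₂: C(24, 15)·C(9, 1) = 11767536. Since P₁ is strictly southwest of P₂, a monotone path through both must visit P₁ then P₂; paths through both = C(21, 13)·C(3, 2)·C(9, 1) = 5494230. Avoid both = 1166803110 − 44767800 − 11767536 + 5494230 = 1115762004.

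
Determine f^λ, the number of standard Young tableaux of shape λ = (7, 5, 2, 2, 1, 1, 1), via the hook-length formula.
# SYT of shape (7, 5, 2, 2, 1, 1, 1) = 33426624

Hook-length formula: f^λ = n! / Π hook(c), product over all cells c of the Young diagram. For λ = (7, 5, 2, 2, 1, 1, 1), n = 19 boxes. Hook lengths by row (left-to-right, top-to-bottom): [13, 9, 6, 5, 4, 2, 1]; [10, 6, 3, 2, 1]; [6, 2]; [5, 1]; [3]; [2]; [1]. Product of hooks = 3639168000. So f^λ = 19! / 3639168000 = 121645100408832000 / 3639168000 = 33426624.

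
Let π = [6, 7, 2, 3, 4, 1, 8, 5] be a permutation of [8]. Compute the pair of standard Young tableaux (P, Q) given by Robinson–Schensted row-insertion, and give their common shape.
P = [1, 3, 4, 5] / [2, 7, 8] / [6];  Q = [1, 2, 5, 7] / [3, 4, 8] / [6];  common shape = (4, 3, 1)

Row-insert the values π_1, π_2, … into P one at a time, bumping the leftmost entry strictly greater than the inserted value down to the next row. The recording tableau Q records, in position (i, j), the step at which that cell was added to P.
  Insert 6 (step 1): P = [6];  Q = [1]
  Insert 7 (step 2): P = [6, 7];  Q = [1, 2]
  Insert 2 (step 3): P = [2, 7] / [6];  Q = [1, 2] / [3]
  Insert 3 (step 4): P = [2, 3] / [6, 7];  Q = [1, 2] / [3, 4]
  Insert 4 (step 5): P = [2, 3, 4] / [6, 7];  Q = [1, 2, 5] / [3, 4]
  Insert 1 (step 6): P = [1, 3, 4] / [2, 7] / [6];  Q = [1, 2, 5] / [3, 4] / [6]
  Insert 8 (step 7): P = [1, 3, 4, 8] / [2, 7] / [6];  Q = [1, 2, 5, 7] / [3, 4] / [6]
  Insert 5 (step 8): P = [1, 3, 4, 5] / [2, 7, 8] / [6];  Q = [1, 2, 5, 7] / [3, 4, 8] / [6]
Final shape: (4, 3, 1).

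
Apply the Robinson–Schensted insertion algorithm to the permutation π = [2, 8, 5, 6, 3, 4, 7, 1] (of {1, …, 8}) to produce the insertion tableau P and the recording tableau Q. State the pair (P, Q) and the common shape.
P = [1, 3, 4, 7] / [2, 6] / [5] / [8];  Q = [1, 2, 4, 7] / [3, 6] / [5] / [8];  common shape = (4, 2, 1, 1)

Row-insert the values π_1, π_2, … into P one at a time, bumping the leftmost entry strictly greater than the inserted value down to the next row. The recording tableau Q records, in position (i, j), the step at which that cell was added to P.
  Insert 2 (step 1): P = [2];  Q = [1]
  Insert 8 (step 2): P = [2, 8];  Q = [1, 2]
  Insert 5 (step 3): P = [2, 5] / [8];  Q = [1, 2] / [3]
  Insert 6 (step 4): P = [2, 5, 6] / [8];  Q = [1, 2, 4] / [3]
  Insert 3 (step 5): P = [2, 3, 6] / [5] / [8];  Q = [1, 2, 4] / [3] / [5]
  Insert 4 (step 6): P = [2, 3, 4] / [5, 6] / [8];  Q = [1, 2, 4] / [3, 6] / [5]
  Insert 7 (step 7): P = [2, 3, 4, 7] / [5, 6] / [8];  Q = [1, 2, 4, 7] / [3, 6] / [5]
  Insert 1 (step 8): P = [1, 3, 4, 7] / [2, 6] / [5] / [8];  Q = [1, 2, 4, 7] / [3, 6] / [5] / [8]
Final shape: (4, 2, 1, 1).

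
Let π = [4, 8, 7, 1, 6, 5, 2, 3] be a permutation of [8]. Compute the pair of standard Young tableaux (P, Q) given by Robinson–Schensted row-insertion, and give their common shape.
P = [1, 2, 3] / [4, 5] / [6] / [7] / [8];  Q = [1, 2, 8] / [3, 5] / [4] / [6] / [7];  common shape = (3, 2, 1, 1, 1)

Row-insert the values π_1, π_2, … into P one at a time, bumping the leftmost entry strictly greater than the inserted value down to the next row. The recording tableau Q records, in position (i, j), the step at which that cell was added to P.
  Insert 4 (step 1): P = [4];  Q = [1]
  Insert 8 (step 2): P = [4, 8];  Q = [1, 2]
  Insert 7 (step 3): P = [4, 7] / [8];  Q = [1, 2] / [3]
  Insert 1 (step 4): P = [1, 7] / [4] / [8];  Q = [1, 2] / [3] / [4]
  Insert 6 (step 5): P = [1, 6] / [4, 7] / [8];  Q = [1, 2] / [3, 5] / [4]
  Insert 5 (step 6): P = [1, 5] / [4, 6] / [7] / [8];  Q = [1, 2] / [3, 5] / [4] / [6]
  Insert 2 (step 7): P = [1, 2] / [4, 5] / [6] / [7] / [8];  Q = [1, 2] / [3, 5] / [4] / [6] / [7]
  Insert 3 (step 8): P = [1, 2, 3] / [4, 5] / [6] / [7] / [8];  Q = [1, 2, 8] / [3, 5] / [4] / [6] / [7]
Final shape: (3, 2, 1, 1, 1).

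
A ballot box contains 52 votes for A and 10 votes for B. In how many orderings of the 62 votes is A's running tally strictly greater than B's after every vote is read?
Strict-lead orderings = 72835406721

Total orderings of the 62 votes with 52 for A: C(62, 52) = 107518933731. By the Bertrand ballot formula (Cycle Lemma / reflection principle), the number of orderings in which A is strictly ahead of B throughout is (p − q)/(p + q) · C(p + q, p) = (52 − 10)/(52 + 10) · 107518933731 = 72835406721.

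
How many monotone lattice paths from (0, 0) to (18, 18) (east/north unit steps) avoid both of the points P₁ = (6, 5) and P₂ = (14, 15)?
Number of paths = 4665606960

Inclusion–exclusion. Total paths: C(36, 18) = 9075135300. Through P₁: C(11, 6)·C(25, 12) = 2402538600. Through P₂: C(29, 14)·C(7, 4) = 2714556600. Since P₁ is strictly southwest of P₂, a monotone path through both must visit P₁ then P₂; paths through both = C(11, 6)·C(18, 8)·C(7, 4) = 707566860. Avoid both = 9075135300 − 2402538600 − 2714556600 + 707566860 = 4665606960.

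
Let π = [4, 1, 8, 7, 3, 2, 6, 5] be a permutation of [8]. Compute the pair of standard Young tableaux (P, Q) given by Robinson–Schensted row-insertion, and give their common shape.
P = [1, 2, 5] / [3, 6] / [4, 7] / [8];  Q = [1, 3, 7] / [2, 4] / [5, 8] / [6];  common shape = (3, 2, 2, 1)

Row-insert the values π_1, π_2, … into P one at a time, bumping the leftmost entry strictly greater than the inserted value down to the next row. The recording tableau Q records, in position (i, j), the step at which that cell was added to P.
  Insert 4 (step 1): P = [4];  Q = [1]
  Insert 1 (step 2): P = [1] / [4];  Q = [1] / [2]
  Insert 8 (step 3): P = [1, 8] / [4];  Q = [1, 3] / [2]
  Insert 7 (step 4): P = [1, 7] / [4, 8];  Q = [1, 3] / [2, 4]
  Insert 3 (step 5): P = [1, 3] / [4, 7] / [8];  Q = [1, 3] / [2, 4] / [5]
  Insert 2 (step 6): P = [1, 2] / [3, 7] / [4] / [8];  Q = [1, 3] / [2, 4] / [5] / [6]
  Insert 6 (step 7): P = [1, 2, 6] / [3, 7] / [4] / [8];  Q = [1, 3, 7] / [2, 4] / [5] / [6]
  Insert 5 (step 8): P = [1, 2, 5] / [3, 6] / [4, 7] / [8];  Q = [1, 3, 7] / [2, 4] / [5, 8] / [6]
Final shape: (3, 2, 2, 1).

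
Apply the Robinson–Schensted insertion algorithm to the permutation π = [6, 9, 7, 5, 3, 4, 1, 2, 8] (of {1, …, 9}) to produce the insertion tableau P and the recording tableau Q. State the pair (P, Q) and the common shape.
P = [1, 2, 8] / [3, 4] / [5, 7] / [6] / [9];  Q = [1, 2, 9] / [3, 6] / [4, 8] / [5] / [7];  common shape = (3, 2, 2, 1, 1)

Row-insert the values π_1, π_2, … into P one at a time, bumping the leftmost entry strictly greater than the inserted value down to the next row. The recording tableau Q records, in position (i, j), the step at which that cell was added to P.
  Insert 6 (step 1): P = [6];  Q = [1]
  Insert 9 (step 2): P = [6, 9];  Q = [1, 2]
  Insert 7 (step 3): P = [6, 7] / [9];  Q = [1, 2] / [3]
  Insert 5 (step 4): P = [5, 7] / [6] / [9];  Q = [1, 2] / [3] / [4]
  Insert 3 (step 5): P = [3, 7] / [5] / [6] / [9];  Q = [1, 2] / [3] / [4] / [5]
  Insert 4 (step 6): P = [3, 4] / [5, 7] / [6] / [9];  Q = [1, 2] / [3, 6] / [4] / [5]
  Insert 1 (step 7): P = [1, 4] / [3, 7] / [5] / [6] / [9];  Q = [1, 2] / [3, 6] / [4] / [5] / [7]
  Insert 2 (step 8): P = [1, 2] / [3, 4] / [5, 7] / [6] / [9];  Q = [1, 2] / [3, 6] / [4, 8] / [5] / [7]
  Insert 8 (step 9): P = [1, 2, 8] / [3, 4] / [5, 7] / [6] / [9];  Q = [1, 2, 9] / [3, 6] / [4, 8] / [5] / [7]
Final shape: (3, 2, 2, 1, 1).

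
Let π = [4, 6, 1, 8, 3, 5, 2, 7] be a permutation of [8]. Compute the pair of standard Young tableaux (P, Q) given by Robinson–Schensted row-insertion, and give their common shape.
P = [1, 2, 5, 7] / [3, 6, 8] / [4];  Q = [1, 2, 4, 8] / [3, 5, 6] / [7];  common shape = (4, 3, 1)

Row-insert the values π_1, π_2, … into P one at a time, bumping the leftmost entry strictly greater than the inserted value down to the next row. The recording tableau Q records, in position (i, j), the step at which that cell was added to P.
  Insert 4 (step 1): P = [4];  Q = [1]
  Insert 6 (step 2): P = [4, 6];  Q = [1, 2]
  Insert 1 (step 3): P = [1, 6] / [4];  Q = [1, 2] / [3]
  Insert 8 (step 4): P = [1, 6, 8] / [4];  Q = [1, 2, 4] / [3]
  Insert 3 (step 5): P = [1, 3, 8] / [4, 6];  Q = [1, 2, 4] / [3, 5]
  Insert 5 (step 6): P = [1, 3, 5] / [4, 6, 8];  Q = [1, 2, 4] / [3, 5, 6]
  Insert 2 (step 7): P = [1, 2, 5] / [3, 6, 8] / [4];  Q = [1, 2, 4] / [3, 5, 6] / [7]
  Insert 7 (step 8): P = [1, 2, 5, 7] / [3, 6, 8] / [4];  Q = [1, 2, 4, 8] / [3, 5, 6] / [7]
Final shape: (4, 3, 1).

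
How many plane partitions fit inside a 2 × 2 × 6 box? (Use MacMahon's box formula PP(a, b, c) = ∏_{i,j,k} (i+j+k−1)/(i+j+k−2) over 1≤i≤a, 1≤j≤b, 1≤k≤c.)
PP(2, 2, 6) = 336

Evaluate the triple product over i = 1..2, j = 1..2, k = 1..6. The factors are (2/1) · (3/2) · (4/3) · (5/4) · (6/5) · (7/6) · (3/2) · (4/3) · … (24 factors total). The numerators and denominators telescope so the product is an integer; carrying out the multiplication exactly gives PP(2, 2, 6) = 336.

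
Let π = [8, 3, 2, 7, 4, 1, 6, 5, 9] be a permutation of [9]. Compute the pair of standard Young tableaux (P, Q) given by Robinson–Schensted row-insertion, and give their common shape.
P = [1, 4, 5, 9] / [2, 6] / [3, 7] / [8];  Q = [1, 4, 7, 9] / [2, 5] / [3, 8] / [6];  common shape = (4, 2, 2, 1)

Row-insert the values π_1, π_2, … into P one at a time, bumping the leftmost entry strictly greater than the inserted value down to the next row. The recording tableau Q records, in position (i, j), the step at which that cell was added to P.
  Insert 8 (step 1): P = [8];  Q = [1]
  Insert 3 (step 2): P = [3] / [8];  Q = [1] / [2]
  Insert 2 (step 3): P = [2] / [3] / [8];  Q = [1] / [2] / [3]
  Insert 7 (step 4): P = [2, 7] / [3] / [8];  Q = [1, 4] / [2] / [3]
  Insert 4 (step 5): P = [2, 4] / [3, 7] / [8];  Q = [1, 4] / [2, 5] / [3]
  Insert 1 (step 6): P = [1, 4] / [2, 7] / [3] / [8];  Q = [1, 4] / [2, 5] / [3] / [6]
  Insert 6 (step 7): P = [1, 4, 6] / [2, 7] / [3] / [8];  Q = [1, 4, 7] / [2, 5] / [3] / [6]
  Insert 5 (step 8): P = [1, 4, 5] / [2, 6] / [3, 7] / [8];  Q = [1, 4, 7] / [2, 5] / [3, 8] / [6]
  Insert 9 (step 9): P = [1, 4, 5, 9] / [2, 6] / [3, 7] / [8];  Q = [1, 4, 7, 9] / [2, 5] / [3, 8] / [6]
Final shape: (4, 2, 2, 1).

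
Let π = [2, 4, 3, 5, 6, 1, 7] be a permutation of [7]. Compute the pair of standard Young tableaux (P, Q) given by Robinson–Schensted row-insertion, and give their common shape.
P = [1, 3, 5, 6, 7] / [2] / [4];  Q = [1, 2, 4, 5, 7] / [3] / [6];  common shape = (5, 1, 1)

Row-insert the values π_1, π_2, … into P one at a time, bumping the leftmost entry strictly greater than the inserted value down to the next row. The recording tableau Q records, in position (i, j), the step at which that cell was added to P.
  Insert 2 (step 1): P = [2];  Q = [1]
  Insert 4 (step 2): P = [2, 4];  Q = [1, 2]
  Insert 3 (step 3): P = [2, 3] / [4];  Q = [1, 2] / [3]
  Insert 5 (step 4): P = [2, 3, 5] / [4];  Q = [1, 2, 4] / [3]
  Insert 6 (step 5): P = [2, 3, 5, 6] / [4];  Q = [1, 2, 4, 5] / [3]
  Insert 1 (step 6): P = [1, 3, 5, 6] / [2] / [4];  Q = [1, 2, 4, 5] / [3] / [6]
  Insert 7 (step 7): P = [1, 3, 5, 6, 7] / [2] / [4];  Q = [1, 2, 4, 5, 7] / [3] / [6]
Final shape: (5, 1, 1).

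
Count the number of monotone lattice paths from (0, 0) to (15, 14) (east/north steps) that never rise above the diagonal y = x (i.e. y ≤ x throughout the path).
Number of paths = 9694845

By the reflection principle (André's argument), the number of monotone paths to (15, 14) with n ≤ m that never go above y = x is C(29, 15) − C(29, 16) = 77558760 − 67863915 = 9694845.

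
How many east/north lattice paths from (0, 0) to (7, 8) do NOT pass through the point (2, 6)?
Number of paths = 5847

Total paths from (0, 0) to (7, 8): C(15, 7) = 6435. Paths through (2, 6): (paths (0, 0) → (2, 6)) × (paths (2, 6) → (7, 8)) = C(8, 2) · C(7, 5) = 28 · 21 = 588. Avoidance count = 6435 − 588 = 5847.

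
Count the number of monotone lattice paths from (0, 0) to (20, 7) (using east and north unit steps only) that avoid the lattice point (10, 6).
Number of paths = 799942

Total paths from (0, 0) to (20, 7): C(27, 20) = 888030. Paths through (10, 6): (paths (0, 0) → (10, 6)) × (paths (10, 6) → (20, 7)) = C(16, 10) · C(11, 10) = 8008 · 11 = 88088. Avoidance count = 888030 − 88088 = 799942.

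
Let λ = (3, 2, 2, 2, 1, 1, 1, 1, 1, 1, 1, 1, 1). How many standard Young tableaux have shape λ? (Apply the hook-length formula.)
# SYT of shape (3, 2, 2, 2, 1, 1, 1, 1, 1, 1, 1, 1, 1) = 22848

Hook-length formula: f^λ = n! / Π hook(c), product over all cells c of the Young diagram. For λ = (3, 2, 2, 2, 1, 1, 1, 1, 1, 1, 1, 1, 1), n = 18 boxes. Hook lengths by row (left-to-right, top-to-bottom): [15, 5, 1]; [13, 3]; [12, 2]; [11, 1]; [9]; [8]; [7]; [6]; [5]; [4]; [3]; [2]; [1]. Product of hooks = 280215936000. So f^λ = 18! / 280215936000 = 6402373705728000 / 280215936000 = 22848.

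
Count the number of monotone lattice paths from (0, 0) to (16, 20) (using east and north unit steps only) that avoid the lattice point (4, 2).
Number of paths = 6010473735

Total paths from (0, 0) to (16, 20): C(36, 16) = 7307872110. Paths through (4, 2): (paths (0, 0) → (4, 2)) × (paths (4, 2) → (16, 20)) = C(6, 4) · C(30, 12) = 15 · 86493225 = 1297398375. Avoidance count = 7307872110 − 1297398375 = 6010473735.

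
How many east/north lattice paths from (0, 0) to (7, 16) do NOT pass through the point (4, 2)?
Number of paths = 234957

Total paths from (0, 0) to (7, 16): C(23, 7) = 245157. Paths through (4, 2): (paths (0, 0) → (4, 2)) × (paths (4, 2) → (7, 16)) = C(6, 4) · C(17, 3) = 15 · 680 = 10200. Avoidance count = 245157 − 10200 = 234957.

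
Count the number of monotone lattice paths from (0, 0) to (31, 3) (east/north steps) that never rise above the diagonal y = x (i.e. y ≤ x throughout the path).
Number of paths = 5423

By the reflection principle (André's argument), the number of monotone paths to (31, 3) with n ≤ m that never go above y = x is C(34, 31) − C(34, 32) = 5984 − 561 = 5423.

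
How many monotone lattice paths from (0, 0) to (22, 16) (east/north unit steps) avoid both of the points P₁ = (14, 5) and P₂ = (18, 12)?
Number of paths = 15575187984

Inclusion–exclusion. Total paths: C(38, 22) = 22239974430. Through P₁: C(19, 14)·C(19, 8) = 878867496. Through P₂: C(30, 18)·C(8, 4) = 6054525750. Since P₁ is strictly southwest of P₂, a monotone path through both must visit P₁ then P₂; paths through both = C(19, 14)·C(11, 4)·C(8, 4) = 268606800. Avoid both = 22239974430 − 878867496 − 6054525750 + 268606800 = 15575187984.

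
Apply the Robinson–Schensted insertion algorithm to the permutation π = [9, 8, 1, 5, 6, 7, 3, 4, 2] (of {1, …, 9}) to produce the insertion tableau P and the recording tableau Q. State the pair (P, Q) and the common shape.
P = [1, 2, 4, 7] / [3, 6] / [5] / [8] / [9];  Q = [1, 4, 5, 6] / [2, 8] / [3] / [7] / [9];  common shape = (4, 2, 1, 1, 1)

Row-insert the values π_1, π_2, … into P one at a time, bumping the leftmost entry strictly greater than the inserted value down to the next row. The recording tableau Q records, in position (i, j), the step at which that cell was added to P.
  Insert 9 (step 1): P = [9];  Q = [1]
  Insert 8 (step 2): P = [8] / [9];  Q = [1] / [2]
  Insert 1 (step 3): P = [1] / [8] / [9];  Q = [1] / [2] / [3]
  Insert 5 (step 4): P = [1, 5] / [8] / [9];  Q = [1, 4] / [2] / [3]
  Insert 6 (step 5): P = [1, 5, 6] / [8] / [9];  Q = [1, 4, 5] / [2] / [3]
  Insert 7 (step 6): P = [1, 5, 6, 7] / [8] / [9];  Q = [1, 4, 5, 6] / [2] / [3]
  Insert 3 (step 7): P = [1, 3, 6, 7] / [5] / [8] / [9];  Q = [1, 4, 5, 6] / [2] / [3] / [7]
  Insert 4 (step 8): P = [1, 3, 4, 7] / [5, 6] / [8] / [9];  Q = [1, 4, 5, 6] / [2, 8] / [3] / [7]
  Insert 2 (step 9): P = [1, 2, 4, 7] / [3, 6] / [5] / [8] / [9];  Q = [1, 4, 5, 6] / [2, 8] / [3] / [7] / [9]
Final shape: (4, 2, 1, 1, 1).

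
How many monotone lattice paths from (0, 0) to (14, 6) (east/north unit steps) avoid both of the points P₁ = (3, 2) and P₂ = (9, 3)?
Number of paths = 16710

Inclusion–exclusion. Total paths: C(20, 14) = 38760. Through P₁: C(5, 3)·C(15, 11) = 13650. Through P₂: C(12, 9)·C(8, 5) = 12320. Since P₁ is strictly southwest of P₂, a monotone path through both must visit P₁ then P₂; paths through both = C(5, 3)·C(7, 6)·C(8, 5) = 3920. Avoid both = 38760 − 13650 − 12320 + 3920 = 16710.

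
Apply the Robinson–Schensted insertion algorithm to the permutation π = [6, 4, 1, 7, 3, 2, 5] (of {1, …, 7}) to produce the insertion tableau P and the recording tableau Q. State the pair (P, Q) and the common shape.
P = [1, 2, 5] / [3, 7] / [4] / [6];  Q = [1, 4, 7] / [2, 5] / [3] / [6];  common shape = (3, 2, 1, 1)

Row-insert the values π_1, π_2, … into P one at a time, bumping the leftmost entry strictly greater than the inserted value down to the next row. The recording tableau Q records, in position (i, j), the step at which that cell was added to P.
  Insert 6 (step 1): P = [6];  Q = [1]
  Insert 4 (step 2): P = [4] / [6];  Q = [1] / [2]
  Insert 1 (step 3): P = [1] / [4] / [6];  Q = [1] / [2] / [3]
  Insert 7 (step 4): P = [1, 7] / [4] / [6];  Q = [1, 4] / [2] / [3]
  Insert 3 (step 5): P = [1, 3] / [4, 7] / [6];  Q = [1, 4] / [2, 5] / [3]
  Insert 2 (step 6): P = [1, 2] / [3, 7] / [4] / [6];  Q = [1, 4] / [2, 5] / [3] / [6]
  Insert 5 (step 7): P = [1, 2, 5] / [3, 7] / [4] / [6];  Q = [1, 4, 7] / [2, 5] / [3] / [6]
Final shape: (3, 2, 1, 1).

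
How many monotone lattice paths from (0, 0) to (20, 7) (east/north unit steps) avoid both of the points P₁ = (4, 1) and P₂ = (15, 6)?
Number of paths = 320421

Inclusion–exclusion. Total paths: C(27, 20) = 888030. Through P₁: C(5, 4)·C(22, 16) = 373065. Through P₂: C(21, 15)·C(6, 5) = 325584. Since P₁ is strictly southwest of P₂, a monotone path through both must visit P₁ then P₂; paths through both = C(5, 4)·C(16, 11)·C(6, 5) = 131040. Avoid both = 888030 − 373065 − 325584 + 131040 = 320421.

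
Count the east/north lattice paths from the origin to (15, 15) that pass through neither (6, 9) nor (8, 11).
Number of paths = 115035335

Inclusion–exclusion. Total paths: C(30, 15) = 155117520. Through P₁: C(15, 6)·C(15, 9) = 25050025. Through P₂: C(19, 8)·C(11, 7) = 24942060. Since P₁ is strictly southwest of P₂, a monotone path through both must visit P₁ then P₂; paths through both = C(15, 6)·C(4, 2)·C(11, 7) = 9909900. Avoid both = 155117520 − 25050025 − 24942060 + 9909900 = 115035335.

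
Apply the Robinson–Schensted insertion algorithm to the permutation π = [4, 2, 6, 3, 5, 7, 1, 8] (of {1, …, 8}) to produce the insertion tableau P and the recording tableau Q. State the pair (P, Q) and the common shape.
P = [1, 3, 5, 7, 8] / [2, 6] / [4];  Q = [1, 3, 5, 6, 8] / [2, 4] / [7];  common shape = (5, 2, 1)

Row-insert the values π_1, π_2, … into P one at a time, bumping the leftmost entry strictly greater than the inserted value down to the next row. The recording tableau Q records, in position (i, j), the step at which that cell was added to P.
  Insert 4 (step 1): P = [4];  Q = [1]
  Insert 2 (step 2): P = [2] / [4];  Q = [1] / [2]
  Insert 6 (step 3): P = [2, 6] / [4];  Q = [1, 3] / [2]
  Insert 3 (step 4): P = [2, 3] / [4, 6];  Q = [1, 3] / [2, 4]
  Insert 5 (step 5): P = [2, 3, 5] / [4, 6];  Q = [1, 3, 5] / [2, 4]
  Insert 7 (step 6): P = [2, 3, 5, 7] / [4, 6];  Q = [1, 3, 5, 6] / [2, 4]
  Insert 1 (step 7): P = [1, 3, 5, 7] / [2, 6] / [4];  Q = [1, 3, 5, 6] / [2, 4] / [7]
  Insert 8 (step 8): P = [1, 3, 5, 7, 8] / [2, 6] / [4];  Q = [1, 3, 5, 6, 8] / [2, 4] / [7]
Final shape: (5, 2, 1).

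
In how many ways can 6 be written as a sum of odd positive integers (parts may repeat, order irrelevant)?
p_odd(6) = 4

Partitions of 6 using only odd parts 1, 3, 5, …: 5+1, 3+3, 3+1+1+1, 1+1+1+1+1+1. There are 4. (Euler: this equals q(6), the number of distinct-part partitions.)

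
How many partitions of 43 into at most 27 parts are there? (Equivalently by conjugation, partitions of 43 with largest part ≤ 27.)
p(43, parts ≤ 27) = 62577

Use the recurrence p(n, m) = p(n, m−1) + p(n−m, m): either the largest part is < m (count p(n, m−1)) or the largest part is exactly m (remove one copy of m, count p(n−m, m)). With p(0, ·) = 1 this gives p(43, parts ≤ 27) = 62577. (By conjugating Young diagrams, this also counts partitions of 43 into at most 27 parts.)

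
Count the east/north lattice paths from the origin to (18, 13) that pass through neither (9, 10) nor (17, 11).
Number of paths = 124001581

Inclusion–exclusion. Total paths: C(31, 18) = 206253075. Through P₁: C(19, 9)·C(12, 9) = 20323160. Through P₂: C(28, 17)·C(3, 1) = 64422540. Since P₁ is strictly southwest of P₂, a monotone path through both must visit P₁ then P₂; paths through both = C(19, 9)·C(9, 8)·C(3, 1) = 2494206. Avoid both = 206253075 − 20323160 − 64422540 + 2494206 = 124001581.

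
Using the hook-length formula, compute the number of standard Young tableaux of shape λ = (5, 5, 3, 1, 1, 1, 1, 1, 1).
# SYT of shape (5, 5, 3, 1, 1, 1, 1, 1, 1) = 8356656

Hook-length formula: f^λ = n! / Π hook(c), product over all cells c of the Young diagram. For λ = (5, 5, 3, 1, 1, 1, 1, 1, 1), n = 19 boxes. Hook lengths by row (left-to-right, top-to-bottom): [13, 6, 5, 3, 2]; [12, 5, 4, 2, 1]; [9, 2, 1]; [6]; [5]; [4]; [3]; [2]; [1]. Product of hooks = 14556672000. So f^λ = 19! / 14556672000 = 121645100408832000 / 14556672000 = 8356656.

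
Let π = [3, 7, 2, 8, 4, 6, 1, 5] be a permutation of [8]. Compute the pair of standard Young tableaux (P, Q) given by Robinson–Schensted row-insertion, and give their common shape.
P = [1, 4, 5] / [2, 6, 8] / [3, 7];  Q = [1, 2, 4] / [3, 5, 6] / [7, 8];  common shape = (3, 3, 2)

Row-insert the values π_1, π_2, … into P one at a time, bumping the leftmost entry strictly greater than the inserted value down to the next row. The recording tableau Q records, in position (i, j), the step at which that cell was added to P.
  Insert 3 (step 1): P = [3];  Q = [1]
  Insert 7 (step 2): P = [3, 7];  Q = [1, 2]
  Insert 2 (step 3): P = [2, 7] / [3];  Q = [1, 2] / [3]
  Insert 8 (step 4): P = [2, 7, 8] / [3];  Q = [1, 2, 4] / [3]
  Insert 4 (step 5): P = [2, 4, 8] / [3, 7];  Q = [1, 2, 4] / [3, 5]
  Insert 6 (step 6): P = [2, 4, 6] / [3, 7, 8];  Q = [1, 2, 4] / [3, 5, 6]
  Insert 1 (step 7): P = [1, 4, 6] / [2, 7, 8] / [3];  Q = [1, 2, 4] / [3, 5, 6] / [7]
  Insert 5 (step 8): P = [1, 4, 5] / [2, 6, 8] / [3, 7];  Q = [1, 2, 4] / [3, 5, 6] / [7, 8]
Final shape: (3, 3, 2).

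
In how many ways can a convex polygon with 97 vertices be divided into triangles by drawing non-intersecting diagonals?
C_95 = 944973797977428207852605870454939596837230758234904050

These polygon triangulations are counted by the Catalan number C_n = (1/(n + 1)) · C(2n, n). For n = 95: C_95 = (1/96) · C(190, 95) = 90717484605833107953850163563674201296374152790550788800/96 = 944973797977428207852605870454939596837230758234904050.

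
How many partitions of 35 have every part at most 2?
p(35, parts ≤ 2) = 18

Use the recurrence p(n, m) = p(n, m−1) + p(n−m, m): either the largest part is < m (count p(n, m−1)) or the largest part is exactly m (remove one copy of m, count p(n−m, m)). With p(0, ·) = 1 this gives p(35, parts ≤ 2) = 18. (By conjugating Young diagrams, this also counts partitions of 35 into at most 2 parts.)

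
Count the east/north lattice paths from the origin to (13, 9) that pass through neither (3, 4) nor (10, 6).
Number of paths = 257355

Inclusion–exclusion. Total paths: C(22, 13) = 497420. Through P₁: C(7, 3)·C(15, 10) = 105105. Through P₂: C(16, 10)·C(6, 3) = 160160. Since P₁ is strictly southwest of P₂, a monotone path through both must visit P₁ then P₂; paths through both = C(7, 3)·C(9, 7)·C(6, 3) = 25200. Avoid both = 497420 − 105105 − 160160 + 25200 = 257355.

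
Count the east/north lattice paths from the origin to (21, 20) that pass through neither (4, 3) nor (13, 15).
Number of paths = 152504736450

Inclusion–exclusion. Total paths: C(41, 21) = 269128937220. Through P₁: C(7, 4)·C(34, 17) = 81676217700. Through P₂: C(28, 13)·C(13, 8) = 48188059920. Since P₁ is strictly southwest of P₂, a monotone path through both must visit P₁ then P₂; paths through both = C(7, 4)·C(21, 9)·C(13, 8) = 13240076850. Avoid both = 269128937220 − 81676217700 − 48188059920 + 13240076850 = 152504736450.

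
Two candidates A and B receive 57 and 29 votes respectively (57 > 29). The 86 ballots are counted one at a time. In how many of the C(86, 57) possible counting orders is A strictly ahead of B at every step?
Strict-lead orderings = 22012963589742547823520

Total orderings of the 86 votes with 57 for A: C(86, 57) = 67611245311352111172240. By the Bertrand ballot formula (Cycle Lemma / reflection principle), the number of orderings in which A is strictly ahead of B throughout is (p − q)/(p + q) · C(p + q, p) = (57 − 29)/(57 + 29) · 67611245311352111172240 = 22012963589742547823520.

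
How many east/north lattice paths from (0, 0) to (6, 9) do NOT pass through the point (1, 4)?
Number of paths = 3745

Total paths from (0, 0) to (6, 9): C(15, 6) = 5005. Paths through (1, 4): (paths (0, 0) → (1, 4)) × (paths (1, 4) → (6, 9)) = C(5, 1) · C(10, 5) = 5 · 252 = 1260. Avoidance count = 5005 − 1260 = 3745.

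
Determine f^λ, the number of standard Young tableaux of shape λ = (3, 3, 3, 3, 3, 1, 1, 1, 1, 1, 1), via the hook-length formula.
# SYT of shape (3, 3, 3, 3, 3, 1, 1, 1, 1, 1, 1) = 5317872

Hook-length formula: f^λ = n! / Π hook(c), product over all cells c of the Young diagram. For λ = (3, 3, 3, 3, 3, 1, 1, 1, 1, 1, 1), n = 21 boxes. Hook lengths by row (left-to-right, top-to-bottom): [13, 6, 5]; [12, 5, 4]; [11, 4, 3]; [10, 3, 2]; [9, 2, 1]; [6]; [5]; [4]; [3]; [2]; [1]. Product of hooks = 9607403520000. So f^λ = 21! / 9607403520000 = 51090942171709440000 / 9607403520000 = 5317872.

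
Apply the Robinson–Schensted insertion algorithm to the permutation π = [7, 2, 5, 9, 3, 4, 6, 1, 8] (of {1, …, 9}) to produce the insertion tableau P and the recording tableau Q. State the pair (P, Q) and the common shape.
P = [1, 3, 4, 6, 8] / [2, 9] / [5] / [7];  Q = [1, 3, 4, 7, 9] / [2, 6] / [5] / [8];  common shape = (5, 2, 1, 1)

Row-insert the values π_1, π_2, … into P one at a time, bumping the leftmost entry strictly greater than the inserted value down to the next row. The recording tableau Q records, in position (i, j), the step at which that cell was added to P.
  Insert 7 (step 1): P = [7];  Q = [1]
  Insert 2 (step 2): P = [2] / [7];  Q = [1] / [2]
  Insert 5 (step 3): P = [2, 5] / [7];  Q = [1, 3] / [2]
  Insert 9 (step 4): P = [2, 5, 9] / [7];  Q = [1, 3, 4] / [2]
  Insert 3 (step 5): P = [2, 3, 9] / [5] / [7];  Q = [1, 3, 4] / [2] / [5]
  Insert 4 (step 6): P = [2, 3, 4] / [5, 9] / [7];  Q = [1, 3, 4] / [2, 6] / [5]
  Insert 6 (step 7): P = [2, 3, 4, 6] / [5, 9] / [7];  Q = [1, 3, 4, 7] / [2, 6] / [5]
  Insert 1 (step 8): P = [1, 3, 4, 6] / [2, 9] / [5] / [7];  Q = [1, 3, 4, 7] / [2, 6] / [5] / [8]
  Insert 8 (step 9): P = [1, 3, 4, 6, 8] / [2, 9] / [5] / [7];  Q = [1, 3, 4, 7, 9] / [2, 6] / [5] / [8]
Final shape: (5, 2, 1, 1).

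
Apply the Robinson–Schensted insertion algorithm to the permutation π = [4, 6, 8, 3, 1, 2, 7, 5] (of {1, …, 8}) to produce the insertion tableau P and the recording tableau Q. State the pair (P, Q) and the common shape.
P = [1, 2, 5] / [3, 6, 7] / [4, 8];  Q = [1, 2, 3] / [4, 6, 7] / [5, 8];  common shape = (3, 3, 2)

Row-insert the values π_1, π_2, … into P one at a time, bumping the leftmost entry strictly greater than the inserted value down to the next row. The recording tableau Q records, in position (i, j), the step at which that cell was added to P.
  Insert 4 (step 1): P = [4];  Q = [1]
  Insert 6 (step 2): P = [4, 6];  Q = [1, 2]
  Insert 8 (step 3): P = [4, 6, 8];  Q = [1, 2, 3]
  Insert 3 (step 4): P = [3, 6, 8] / [4];  Q = [1, 2, 3] / [4]
  Insert 1 (step 5): P = [1, 6, 8] / [3] / [4];  Q = [1, 2, 3] / [4] / [5]
  Insert 2 (step 6): P = [1, 2, 8] / [3, 6] / [4];  Q = [1, 2, 3] / [4, 6] / [5]
  Insert 7 (step 7): P = [1, 2, 7] / [3, 6, 8] / [4];  Q = [1, 2, 3] / [4, 6, 7] / [5]
  Insert 5 (step 8): P = [1, 2, 5] / [3, 6, 7] / [4, 8];  Q = [1, 2, 3] / [4, 6, 7] / [5, 8]
Final shape: (3, 3, 2).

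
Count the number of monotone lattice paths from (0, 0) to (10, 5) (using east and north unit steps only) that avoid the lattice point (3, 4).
Number of paths = 2723

Total paths from (0, 0) to (10, 5): C(15, 10) = 3003. Paths through (3, 4): (paths (0, 0) → (3, 4)) × (paths (3, 4) → (10, 5)) = C(7, 3) · C(8, 7) = 35 · 8 = 280. Avoidance count = 3003 − 280 = 2723.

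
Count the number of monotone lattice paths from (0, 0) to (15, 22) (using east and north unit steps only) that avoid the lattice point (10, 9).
Number of paths = 8572705056

Total paths from (0, 0) to (15, 22): C(37, 15) = 9364199760. Paths through (10, 9): (paths (0, 0) → (10, 9)) × (paths (10, 9) → (15, 22)) = C(19, 10) · C(18, 5) = 92378 · 8568 = 791494704. Avoidance count = 9364199760 − 791494704 = 8572705056.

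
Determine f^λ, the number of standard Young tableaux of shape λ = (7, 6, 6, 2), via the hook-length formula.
# SYT of shape (7, 6, 6, 2) = 49884120

Hook-length formula: f^λ = n! / Π hook(c), product over all cells c of the Young diagram. For λ = (7, 6, 6, 2), n = 21 boxes. Hook lengths by row (left-to-right, top-to-bottom): [10, 9, 7, 6, 5, 4, 1]; [8, 7, 5, 4, 3, 2]; [7, 6, 4, 3, 2, 1]; [2, 1]. Product of hooks = 1024192512000. So f^λ = 21! / 1024192512000 = 51090942171709440000 / 1024192512000 = 49884120.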